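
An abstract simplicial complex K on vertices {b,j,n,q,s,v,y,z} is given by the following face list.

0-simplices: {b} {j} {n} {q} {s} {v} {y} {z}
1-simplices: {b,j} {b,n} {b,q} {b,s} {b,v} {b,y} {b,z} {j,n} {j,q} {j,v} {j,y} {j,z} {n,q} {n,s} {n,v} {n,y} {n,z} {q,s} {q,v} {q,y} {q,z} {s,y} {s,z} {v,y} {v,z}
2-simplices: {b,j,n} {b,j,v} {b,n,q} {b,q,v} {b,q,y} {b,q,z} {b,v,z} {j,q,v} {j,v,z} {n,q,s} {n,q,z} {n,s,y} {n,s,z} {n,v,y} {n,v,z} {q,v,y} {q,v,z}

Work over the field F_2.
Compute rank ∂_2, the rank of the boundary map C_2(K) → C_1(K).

rank∂_2=16

n_0=8 n_1=25 n_2=17  [Z2]
∂1: piv[bj,bn,bq,bs,bv,by,bz] rk=7  ker:jn,jq,jv,jy,jz,nq,ns,nv,ny,nz,qs,qv,qy,qz,sy,sz,vy,vz
∂2: piv[bjn,bjv,bnq,bqv,bqy,bqz,bvz,jqv,jvz,nqs,nqz,nsy,nsz,nvy,nvz,qvy] rk=16  ker:qvz
rk∂_2=16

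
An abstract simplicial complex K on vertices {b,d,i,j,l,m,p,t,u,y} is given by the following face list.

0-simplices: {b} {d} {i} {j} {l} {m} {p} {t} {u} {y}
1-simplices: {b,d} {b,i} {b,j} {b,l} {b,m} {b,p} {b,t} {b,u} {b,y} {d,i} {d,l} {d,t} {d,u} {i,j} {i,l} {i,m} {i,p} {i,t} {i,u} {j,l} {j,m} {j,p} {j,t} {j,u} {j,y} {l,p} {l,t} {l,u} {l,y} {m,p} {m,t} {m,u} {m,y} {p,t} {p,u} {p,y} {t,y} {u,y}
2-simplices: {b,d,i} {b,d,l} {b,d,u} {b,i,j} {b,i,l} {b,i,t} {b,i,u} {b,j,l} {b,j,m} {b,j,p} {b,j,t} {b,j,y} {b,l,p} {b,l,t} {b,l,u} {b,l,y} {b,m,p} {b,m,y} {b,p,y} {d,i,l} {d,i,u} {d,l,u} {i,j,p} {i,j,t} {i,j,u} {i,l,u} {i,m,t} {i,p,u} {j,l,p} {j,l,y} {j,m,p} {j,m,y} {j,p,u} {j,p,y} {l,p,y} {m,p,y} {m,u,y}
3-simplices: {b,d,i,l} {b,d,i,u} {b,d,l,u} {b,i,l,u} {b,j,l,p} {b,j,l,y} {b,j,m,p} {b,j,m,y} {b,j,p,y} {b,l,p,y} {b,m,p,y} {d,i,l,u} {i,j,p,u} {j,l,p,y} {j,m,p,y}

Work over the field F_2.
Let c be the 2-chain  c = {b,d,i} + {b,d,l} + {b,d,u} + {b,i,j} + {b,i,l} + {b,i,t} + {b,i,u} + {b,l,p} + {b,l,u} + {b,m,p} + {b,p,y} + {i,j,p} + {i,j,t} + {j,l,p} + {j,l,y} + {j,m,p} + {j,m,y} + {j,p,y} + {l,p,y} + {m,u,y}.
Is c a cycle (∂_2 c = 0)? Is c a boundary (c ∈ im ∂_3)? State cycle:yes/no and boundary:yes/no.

n_0=10 n_1=38 n_2=37 n_3=15  [Z2]
∂1: piv[bd,bi,bj,bl,bm,bp,bt,bu,by] rk=9  ker:di,dl,dt,du,ij,il,im,ip,it,iu,jl,jm,jp,jt,ju,jy,lp,lt,lu,ly,mp,mt,mu,my,pt,pu,py,ty,uy
∂2: piv[bdi,bdl,bdu,bij,bil,bit,biu,bjl,bjm,bjp,bjt,bjy,blp,blt,blu,bly,bmp,bmy,bpy,ijp,iju,imt,ipu,muy] rk=24  ker:dil,diu,dlu,ijt,ilu,jlp,jly,jmp,jmy,jpu,jpy,lpy,mpy
∂3: piv[bdil,bdiu,bdlu,bilu,bjlp,bjly,bjmp,bjmy,bjpy,blpy,bmpy,ijpu] rk=12  ker:dilu,jlpy,jmpy
∂2c = {b,d} + {b,i} + {b,j} + {b,m} + {b,p} + {b,t} + {b,u} + {b,y} + {d,i} + {d,l} + {d,u} + {i,j} + {i,l} + {i,p} + {i,u} + {j,t} + {j,y} + {l,p} + {l,u} + {m,u} + {p,y} + {u,y}

cycle:no boundary:no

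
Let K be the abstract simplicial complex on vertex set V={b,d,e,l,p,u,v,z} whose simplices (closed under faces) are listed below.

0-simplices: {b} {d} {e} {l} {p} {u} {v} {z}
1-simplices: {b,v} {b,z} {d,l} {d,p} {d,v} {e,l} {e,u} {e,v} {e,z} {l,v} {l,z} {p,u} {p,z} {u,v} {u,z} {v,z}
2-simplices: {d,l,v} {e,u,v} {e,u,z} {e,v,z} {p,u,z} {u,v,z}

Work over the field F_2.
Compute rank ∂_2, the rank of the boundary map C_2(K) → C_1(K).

rank∂_2=5

n_0=8 n_1=16 n_2=6  [Z2]
∂1: piv[bv,bz,dl,dp,dv,el,eu] rk=7  ker:ev,ez,lv,lz,pu,pz,uv,uz,vz
∂2: piv[dlv,euv,euz,evz,puz] rk=5  ker:uvz
rk∂_2=5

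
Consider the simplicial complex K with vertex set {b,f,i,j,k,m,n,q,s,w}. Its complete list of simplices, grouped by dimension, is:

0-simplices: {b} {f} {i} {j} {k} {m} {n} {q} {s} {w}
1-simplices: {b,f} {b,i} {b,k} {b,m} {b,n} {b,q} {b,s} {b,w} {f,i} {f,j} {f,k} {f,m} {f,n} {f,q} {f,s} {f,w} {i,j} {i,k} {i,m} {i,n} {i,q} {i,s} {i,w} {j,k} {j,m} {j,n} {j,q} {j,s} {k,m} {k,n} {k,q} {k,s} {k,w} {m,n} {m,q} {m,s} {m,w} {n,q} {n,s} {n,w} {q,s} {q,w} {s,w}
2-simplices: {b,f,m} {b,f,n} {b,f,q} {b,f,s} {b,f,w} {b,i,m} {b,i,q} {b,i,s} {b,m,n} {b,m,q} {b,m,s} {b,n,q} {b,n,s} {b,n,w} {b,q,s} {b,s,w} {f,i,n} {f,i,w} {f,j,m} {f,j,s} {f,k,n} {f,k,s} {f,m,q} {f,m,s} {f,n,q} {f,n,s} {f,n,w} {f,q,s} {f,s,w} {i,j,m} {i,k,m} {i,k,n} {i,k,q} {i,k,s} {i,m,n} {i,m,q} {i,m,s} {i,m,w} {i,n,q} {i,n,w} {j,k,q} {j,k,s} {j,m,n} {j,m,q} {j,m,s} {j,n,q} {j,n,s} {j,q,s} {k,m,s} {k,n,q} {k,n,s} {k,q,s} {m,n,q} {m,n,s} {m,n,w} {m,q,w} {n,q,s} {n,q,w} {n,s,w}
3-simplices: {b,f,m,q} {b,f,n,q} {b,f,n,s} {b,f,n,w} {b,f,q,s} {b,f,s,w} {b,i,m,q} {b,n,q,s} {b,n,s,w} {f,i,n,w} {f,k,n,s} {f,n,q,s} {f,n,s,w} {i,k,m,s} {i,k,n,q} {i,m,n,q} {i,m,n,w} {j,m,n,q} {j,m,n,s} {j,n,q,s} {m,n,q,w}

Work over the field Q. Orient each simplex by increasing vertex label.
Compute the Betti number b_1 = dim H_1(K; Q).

n_0=10 n_1=43 n_2=59 n_3=21  [Q]
∂1: piv[bf,bi,bk,bm,bn,bq,bs,bw,fj] rk=9  ker:fi,fk,fm,fn,fq,fs,fw,ij,ik,im,in,iq,is,iw,jk,jm,jn,jq,js,km,kn,kq,ks,kw,mn,mq,ms,mw,nq,ns,nw,qs,qw,sw
∂2: piv[bfm,bfn,bfq,bfs,bfw,bim,biq,bis,bmn,bmq,bms,bnq,bns,bnw,bqs,bsw,fin,fiw,fjm,fjs,fkn,fks,ijm,ikm,ikn,ikq,iks,imw,jkq,jks,jmn,mqw] rk=32  ker:fmq,fms,fnq,fns,fnw,fqs,fsw,imn,imq,ims,inq,inw,jmq,jms,jnq,jns,jqs,kms,knq,kns,kqs,mnq,mns,mnw,nqs,nqw,nsw
∂3: piv[bfmq,bfnq,bfns,bfnw,bfqs,bfsw,bimq,bnqs,bnsw,finw,fkns,ikms,iknq,imnq,imnw,jmnq,jmns,jnqs,mnqw] rk=19  ker:fnqs,fnsw
b_1=(43−9)−32=2

b_1=2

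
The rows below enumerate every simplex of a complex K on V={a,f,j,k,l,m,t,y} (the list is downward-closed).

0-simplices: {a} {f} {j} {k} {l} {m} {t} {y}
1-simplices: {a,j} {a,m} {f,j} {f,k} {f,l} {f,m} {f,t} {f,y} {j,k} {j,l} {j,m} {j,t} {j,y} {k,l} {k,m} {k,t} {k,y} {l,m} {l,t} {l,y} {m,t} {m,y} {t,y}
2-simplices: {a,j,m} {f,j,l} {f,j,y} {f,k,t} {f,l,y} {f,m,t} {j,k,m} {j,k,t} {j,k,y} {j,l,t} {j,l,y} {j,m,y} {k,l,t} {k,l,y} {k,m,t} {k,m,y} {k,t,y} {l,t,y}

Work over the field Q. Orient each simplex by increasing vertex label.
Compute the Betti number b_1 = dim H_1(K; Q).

n_0=8 n_1=23 n_2=18  [Q]
∂1: piv[aj,am,fj,fk,fl,ft,fy] rk=7  ker:fm,jk,jl,jm,jt,jy,kl,km,kt,ky,lm,lt,ly,mt,my,ty
∂2: piv[ajm,fjl,fjy,fkt,fly,fmt,jkm,jkt,jky,jlt,jmy,klt,kmt,kty] rk=14  ker:jly,kly,kmy,lty
b_1=(23−7)−14=2

b_1=2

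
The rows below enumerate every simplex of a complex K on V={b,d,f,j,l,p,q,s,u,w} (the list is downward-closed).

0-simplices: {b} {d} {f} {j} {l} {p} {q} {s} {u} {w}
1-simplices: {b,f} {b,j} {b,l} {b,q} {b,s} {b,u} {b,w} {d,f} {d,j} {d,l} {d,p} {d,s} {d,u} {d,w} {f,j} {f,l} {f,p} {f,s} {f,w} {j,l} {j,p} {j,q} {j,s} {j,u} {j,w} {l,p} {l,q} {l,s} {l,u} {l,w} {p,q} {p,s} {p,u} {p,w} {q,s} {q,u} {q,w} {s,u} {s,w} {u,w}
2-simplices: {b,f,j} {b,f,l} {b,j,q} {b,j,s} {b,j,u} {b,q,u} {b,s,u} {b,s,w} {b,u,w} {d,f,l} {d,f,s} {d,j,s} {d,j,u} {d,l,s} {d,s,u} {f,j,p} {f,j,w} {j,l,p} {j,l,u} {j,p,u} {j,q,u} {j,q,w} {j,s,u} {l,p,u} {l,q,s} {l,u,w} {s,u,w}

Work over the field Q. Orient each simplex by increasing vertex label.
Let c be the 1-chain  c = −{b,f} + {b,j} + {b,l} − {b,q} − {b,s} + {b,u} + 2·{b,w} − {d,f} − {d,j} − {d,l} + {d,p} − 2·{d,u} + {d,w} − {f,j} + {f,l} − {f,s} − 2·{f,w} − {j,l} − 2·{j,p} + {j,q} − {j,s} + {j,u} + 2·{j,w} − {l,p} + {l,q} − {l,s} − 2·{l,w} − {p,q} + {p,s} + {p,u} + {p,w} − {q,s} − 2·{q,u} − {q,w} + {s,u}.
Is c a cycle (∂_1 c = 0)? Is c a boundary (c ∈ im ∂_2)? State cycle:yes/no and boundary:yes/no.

cycle:no boundary:no

n_0=10 n_1=40 n_2=27  [Q]
∂1: piv[bf,bj,bl,bq,bs,bu,bw,df,dp] rk=9  ker:dj,dl,ds,du,dw,fj,fl,fp,fs,fw,jl,jp,jq,js,ju,jw,lp,lq,ls,lu,lw,pq,ps,pu,pw,qs,qu,qw,su,sw,uw
∂2: piv[bfj,bfl,bjq,bjs,bju,bqu,bsu,bsw,buw,dfl,dfs,djs,dju,dls,fjp,fjw,jlp,jlu,jpu,jqw,lqs,luw] rk=22  ker:dsu,jqu,jsu,lpu,suw
∂1c = −2·{b} + 3·{d} + {f} − {j} + 3·{l} − 4·{p} + 4·{q} − 5·{s} + {w}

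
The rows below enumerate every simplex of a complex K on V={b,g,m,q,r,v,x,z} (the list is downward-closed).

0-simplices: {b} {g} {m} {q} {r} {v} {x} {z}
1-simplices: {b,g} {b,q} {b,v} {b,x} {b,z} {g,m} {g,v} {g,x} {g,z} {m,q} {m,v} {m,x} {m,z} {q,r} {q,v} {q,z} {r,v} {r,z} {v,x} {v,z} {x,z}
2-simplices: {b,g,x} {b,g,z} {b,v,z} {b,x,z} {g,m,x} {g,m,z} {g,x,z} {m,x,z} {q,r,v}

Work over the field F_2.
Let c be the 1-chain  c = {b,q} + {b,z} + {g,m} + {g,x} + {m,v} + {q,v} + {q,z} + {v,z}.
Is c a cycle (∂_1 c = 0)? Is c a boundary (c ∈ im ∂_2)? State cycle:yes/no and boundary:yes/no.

cycle:no boundary:no

n_0=8 n_1=21 n_2=9  [Z2]
∂1: piv[bg,bq,bv,bx,bz,gm,qr] rk=7  ker:gv,gx,gz,mq,mv,mx,mz,qv,qz,rv,rz,vx,vz,xz
∂2: piv[bgx,bgz,bvz,bxz,gmx,gmz,qrv] rk=7  ker:gxz,mxz
∂1c = {q} + {v} + {x} + {z}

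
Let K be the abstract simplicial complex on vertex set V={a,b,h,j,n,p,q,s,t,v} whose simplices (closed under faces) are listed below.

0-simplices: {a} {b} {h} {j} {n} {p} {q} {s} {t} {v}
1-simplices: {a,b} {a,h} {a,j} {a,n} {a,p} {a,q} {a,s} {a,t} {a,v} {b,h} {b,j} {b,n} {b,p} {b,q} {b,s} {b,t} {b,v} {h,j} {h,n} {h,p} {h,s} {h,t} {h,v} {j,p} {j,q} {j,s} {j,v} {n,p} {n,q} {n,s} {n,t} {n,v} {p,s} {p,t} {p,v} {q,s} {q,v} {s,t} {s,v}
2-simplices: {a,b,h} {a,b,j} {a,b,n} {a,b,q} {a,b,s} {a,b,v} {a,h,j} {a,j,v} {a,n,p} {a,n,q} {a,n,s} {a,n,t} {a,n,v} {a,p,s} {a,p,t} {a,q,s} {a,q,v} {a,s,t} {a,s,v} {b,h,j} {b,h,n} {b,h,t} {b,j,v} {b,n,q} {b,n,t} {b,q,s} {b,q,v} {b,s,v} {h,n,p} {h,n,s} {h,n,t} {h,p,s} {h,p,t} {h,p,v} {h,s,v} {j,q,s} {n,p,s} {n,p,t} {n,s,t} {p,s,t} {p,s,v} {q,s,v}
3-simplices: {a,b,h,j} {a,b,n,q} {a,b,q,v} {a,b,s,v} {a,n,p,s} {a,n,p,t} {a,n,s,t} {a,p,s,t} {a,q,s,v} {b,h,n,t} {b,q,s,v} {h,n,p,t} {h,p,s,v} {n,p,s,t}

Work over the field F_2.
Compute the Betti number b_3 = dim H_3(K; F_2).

b_3=1

n_0=10 n_1=39 n_2=42 n_3=14  [Z2]
∂1: piv[ab,ah,aj,an,ap,aq,as,at,av] rk=9  ker:bh,bj,bn,bp,bq,bs,bt,bv,hj,hn,hp,hs,ht,hv,jp,jq,js,jv,np,nq,ns,nt,nv,ps,pt,pv,qs,qv,st,sv
∂2: piv[abh,abj,abn,abq,abs,abv,ahj,ajv,anp,anq,ans,ant,anv,aps,apt,aqs,aqv,ast,asv,bhn,bht,bnt,hnp,hns,hpv,hsv,jqs] rk=27  ker:bhj,bjv,bnq,bqs,bqv,bsv,hnt,hps,hpt,nps,npt,nst,pst,psv,qsv
∂3: piv[abhj,abnq,abqv,absv,anps,anpt,anst,apst,aqsv,bhnt,bqsv,hnpt,hpsv] rk=13  ker:npst
b_3=(14−13)−0=1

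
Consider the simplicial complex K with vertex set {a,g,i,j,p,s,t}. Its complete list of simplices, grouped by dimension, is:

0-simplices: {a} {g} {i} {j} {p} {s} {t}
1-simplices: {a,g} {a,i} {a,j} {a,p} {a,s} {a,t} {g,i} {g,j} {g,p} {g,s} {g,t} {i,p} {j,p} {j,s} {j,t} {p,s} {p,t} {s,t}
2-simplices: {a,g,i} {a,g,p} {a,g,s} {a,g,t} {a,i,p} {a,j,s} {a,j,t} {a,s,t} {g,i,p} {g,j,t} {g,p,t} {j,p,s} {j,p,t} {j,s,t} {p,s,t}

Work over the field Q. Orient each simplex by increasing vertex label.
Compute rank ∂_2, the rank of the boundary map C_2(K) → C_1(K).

rank∂_2=12

n_0=7 n_1=18 n_2=15  [Q]
∂1: piv[ag,ai,aj,ap,as,at] rk=6  ker:gi,gj,gp,gs,gt,ip,jp,js,jt,ps,pt,st
∂2: piv[agi,agp,ags,agt,aip,ajs,ajt,ast,gjt,gpt,jps,jpt] rk=12  ker:gip,jst,pst
rk∂_2=12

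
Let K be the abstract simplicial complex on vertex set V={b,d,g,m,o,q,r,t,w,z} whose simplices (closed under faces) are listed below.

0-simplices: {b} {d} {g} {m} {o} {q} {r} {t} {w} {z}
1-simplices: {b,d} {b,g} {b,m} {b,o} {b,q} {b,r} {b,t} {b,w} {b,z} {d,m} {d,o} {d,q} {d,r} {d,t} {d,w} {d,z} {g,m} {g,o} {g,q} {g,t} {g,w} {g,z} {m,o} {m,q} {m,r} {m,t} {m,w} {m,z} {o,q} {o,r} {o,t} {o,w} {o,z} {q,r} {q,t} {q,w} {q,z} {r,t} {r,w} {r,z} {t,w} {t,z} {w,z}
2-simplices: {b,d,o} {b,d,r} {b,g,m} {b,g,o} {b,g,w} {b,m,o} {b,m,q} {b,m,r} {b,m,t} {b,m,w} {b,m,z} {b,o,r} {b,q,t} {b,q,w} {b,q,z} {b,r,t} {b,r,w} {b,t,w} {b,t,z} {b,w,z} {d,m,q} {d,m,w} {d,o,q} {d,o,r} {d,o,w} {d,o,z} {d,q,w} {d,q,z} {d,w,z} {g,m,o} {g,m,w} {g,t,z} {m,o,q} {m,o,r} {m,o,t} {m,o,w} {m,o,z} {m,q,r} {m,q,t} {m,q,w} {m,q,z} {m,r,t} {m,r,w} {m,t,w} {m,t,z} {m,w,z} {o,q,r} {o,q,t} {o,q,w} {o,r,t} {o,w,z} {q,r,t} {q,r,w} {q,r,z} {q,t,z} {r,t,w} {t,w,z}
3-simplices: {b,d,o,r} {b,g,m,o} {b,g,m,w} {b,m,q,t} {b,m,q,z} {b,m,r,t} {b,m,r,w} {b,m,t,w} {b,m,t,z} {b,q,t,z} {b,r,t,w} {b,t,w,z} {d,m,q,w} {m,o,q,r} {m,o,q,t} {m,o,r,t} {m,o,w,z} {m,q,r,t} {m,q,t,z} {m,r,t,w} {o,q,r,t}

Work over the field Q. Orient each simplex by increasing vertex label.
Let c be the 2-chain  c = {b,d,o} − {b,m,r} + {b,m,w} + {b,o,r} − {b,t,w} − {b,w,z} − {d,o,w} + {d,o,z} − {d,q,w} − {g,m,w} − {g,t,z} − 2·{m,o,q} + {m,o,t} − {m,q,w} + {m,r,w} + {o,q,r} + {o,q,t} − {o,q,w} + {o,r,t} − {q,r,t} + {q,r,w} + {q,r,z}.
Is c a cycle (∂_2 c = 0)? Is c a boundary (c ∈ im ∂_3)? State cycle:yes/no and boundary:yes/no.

cycle:no boundary:no

n_0=10 n_1=43 n_2=57 n_3=21  [Q]
∂1: piv[bd,bg,bm,bo,bq,br,bt,bw,bz] rk=9  ker:dm,do,dq,dr,dt,dw,dz,gm,go,gq,gt,gw,gz,mo,mq,mr,mt,mw,mz,oq,or,ot,ow,oz,qr,qt,qw,qz,rt,rw,rz,tw,tz,wz
∂2: piv[bdo,bdr,bgm,bgo,bgw,bmo,bmq,bmr,bmt,bmw,bmz,bor,bqt,bqw,bqz,brt,brw,btw,btz,bwz,dmq,dmw,doq,dow,doz,dqz,gtz,moq,mot,mqr,qrz] rk=31  ker:dor,dqw,dwz,gmo,gmw,mor,mow,moz,mqt,mqw,mqz,mrt,mrw,mtw,mtz,mwz,oqr,oqt,oqw,ort,owz,qrt,qrw,qtz,rtw,twz
∂3: piv[bdor,bgmo,bgmw,bmqt,bmqz,bmrt,bmrw,bmtw,bmtz,bqtz,brtw,btwz,dmqw,moqr,moqt,mort,mowz,mqrt] rk=18  ker:mqtz,mrtw,oqrt
∂2c = {b,d} − {b,t} − {b,w} + {b,z} + {d,o} − {d,q} + 2·{d,w} − {d,z} − {g,m} − {g,t} + {g,w} + {g,z} − {m,o} + {m,q} − {m,t} − {o,q} + {o,r} − {o,t} + {o,z} + 2·{q,r} + 2·{q,t} − 4·{q,w} − {q,z} + 2·{r,w} + {r,z} − {t,w} − {t,z} − {w,z}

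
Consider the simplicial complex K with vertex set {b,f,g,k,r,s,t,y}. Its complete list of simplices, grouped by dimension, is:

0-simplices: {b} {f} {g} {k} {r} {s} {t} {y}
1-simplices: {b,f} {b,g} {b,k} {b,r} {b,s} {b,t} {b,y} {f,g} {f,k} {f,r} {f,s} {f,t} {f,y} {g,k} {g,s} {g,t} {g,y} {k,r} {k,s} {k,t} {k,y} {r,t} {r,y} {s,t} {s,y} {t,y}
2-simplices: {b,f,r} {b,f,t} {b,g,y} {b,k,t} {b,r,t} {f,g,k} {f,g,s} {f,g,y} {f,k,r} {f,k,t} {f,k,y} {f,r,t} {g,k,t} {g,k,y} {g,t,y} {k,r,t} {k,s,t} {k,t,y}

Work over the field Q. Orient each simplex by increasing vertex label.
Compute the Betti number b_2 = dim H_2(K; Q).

n_0=8 n_1=26 n_2=18  [Q]
∂1: piv[bf,bg,bk,br,bs,bt,by] rk=7  ker:fg,fk,fr,fs,ft,fy,gk,gs,gt,gy,kr,ks,kt,ky,rt,ry,st,sy,ty
∂2: piv[bfr,bft,bgy,bkt,brt,fgk,fgs,fgy,fkr,fkt,fky,gkt,gty,kst] rk=14  ker:frt,gky,krt,kty
b_2=(18−14)−0=4

b_2=4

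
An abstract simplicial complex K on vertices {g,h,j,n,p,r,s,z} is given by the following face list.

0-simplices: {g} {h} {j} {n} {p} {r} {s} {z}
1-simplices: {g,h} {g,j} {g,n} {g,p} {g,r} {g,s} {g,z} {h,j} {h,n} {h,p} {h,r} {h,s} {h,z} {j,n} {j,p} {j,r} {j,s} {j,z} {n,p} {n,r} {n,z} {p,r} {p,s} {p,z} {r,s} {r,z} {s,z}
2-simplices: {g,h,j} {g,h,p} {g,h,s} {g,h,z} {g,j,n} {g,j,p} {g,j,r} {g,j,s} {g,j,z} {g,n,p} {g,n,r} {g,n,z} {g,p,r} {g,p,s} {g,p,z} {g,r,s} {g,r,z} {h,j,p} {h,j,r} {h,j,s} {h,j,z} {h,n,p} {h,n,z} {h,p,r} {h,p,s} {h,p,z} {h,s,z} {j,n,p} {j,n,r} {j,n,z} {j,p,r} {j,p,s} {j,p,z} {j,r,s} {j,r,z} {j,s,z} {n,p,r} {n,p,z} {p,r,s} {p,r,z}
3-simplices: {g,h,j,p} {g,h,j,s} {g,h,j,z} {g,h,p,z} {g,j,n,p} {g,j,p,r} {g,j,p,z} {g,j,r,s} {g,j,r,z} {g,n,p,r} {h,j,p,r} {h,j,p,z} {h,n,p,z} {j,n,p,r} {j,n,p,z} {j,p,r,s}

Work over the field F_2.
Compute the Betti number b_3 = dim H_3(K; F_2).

n_0=8 n_1=27 n_2=40 n_3=16  [Z2]
∂1: piv[gh,gj,gn,gp,gr,gs,gz] rk=7  ker:hj,hn,hp,hr,hs,hz,jn,jp,jr,js,jz,np,nr,nz,pr,ps,pz,rs,rz,sz
∂2: piv[ghj,ghp,ghs,ghz,gjn,gjp,gjr,gjs,gjz,gnp,gnr,gnz,gpr,gps,gpz,grs,grz,hjr,hnp,hsz] rk=20  ker:hjp,hjs,hjz,hnz,hpr,hps,hpz,jnp,jnr,jnz,jpr,jps,jpz,jrs,jrz,jsz,npr,npz,prs,prz
∂3: piv[ghjp,ghjs,ghjz,ghpz,gjnp,gjpr,gjpz,gjrs,gjrz,gnpr,hjpr,hnpz,jnpr,jnpz,jprs] rk=15  ker:hjpz
b_3=(16−15)−0=1

b_3=1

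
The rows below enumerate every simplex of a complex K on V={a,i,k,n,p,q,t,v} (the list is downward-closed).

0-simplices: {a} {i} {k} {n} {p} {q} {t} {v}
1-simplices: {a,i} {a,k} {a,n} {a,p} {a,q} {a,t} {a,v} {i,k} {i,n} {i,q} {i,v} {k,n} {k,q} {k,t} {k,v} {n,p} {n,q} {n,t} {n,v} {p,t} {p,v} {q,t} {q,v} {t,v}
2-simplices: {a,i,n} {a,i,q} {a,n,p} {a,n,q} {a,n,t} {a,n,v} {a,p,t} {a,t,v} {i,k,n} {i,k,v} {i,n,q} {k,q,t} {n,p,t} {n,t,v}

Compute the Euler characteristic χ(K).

n_0=8 n_1=24 n_2=14
χ=+8−24+14=-2

χ(K)=-2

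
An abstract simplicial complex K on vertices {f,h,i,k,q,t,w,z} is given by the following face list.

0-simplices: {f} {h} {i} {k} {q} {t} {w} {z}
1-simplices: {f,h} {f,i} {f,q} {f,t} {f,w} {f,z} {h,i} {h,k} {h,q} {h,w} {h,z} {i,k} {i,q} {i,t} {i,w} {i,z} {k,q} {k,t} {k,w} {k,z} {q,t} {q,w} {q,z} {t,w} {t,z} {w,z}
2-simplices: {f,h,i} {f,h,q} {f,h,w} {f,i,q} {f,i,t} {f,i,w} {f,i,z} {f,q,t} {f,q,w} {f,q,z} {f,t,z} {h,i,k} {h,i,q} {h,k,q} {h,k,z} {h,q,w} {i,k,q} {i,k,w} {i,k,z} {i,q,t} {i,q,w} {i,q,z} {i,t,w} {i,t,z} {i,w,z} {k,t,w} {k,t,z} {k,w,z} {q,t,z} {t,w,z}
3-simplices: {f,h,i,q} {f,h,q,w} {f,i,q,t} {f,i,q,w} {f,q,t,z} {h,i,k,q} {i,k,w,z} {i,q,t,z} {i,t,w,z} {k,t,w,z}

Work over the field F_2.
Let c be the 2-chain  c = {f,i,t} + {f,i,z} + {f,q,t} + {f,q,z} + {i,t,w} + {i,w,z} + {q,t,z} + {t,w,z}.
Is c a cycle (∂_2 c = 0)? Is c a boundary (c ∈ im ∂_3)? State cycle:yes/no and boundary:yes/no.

n_0=8 n_1=26 n_2=30 n_3=10  [Z2]
∂1: piv[fh,fi,fq,ft,fw,fz,hk] rk=7  ker:hi,hq,hw,hz,ik,iq,it,iw,iz,kq,kt,kw,kz,qt,qw,qz,tw,tz,wz
∂2: piv[fhi,fhq,fhw,fiq,fit,fiw,fiz,fqt,fqw,fqz,ftz,hik,hkq,hkz,ikw,ikz,itw,iwz,ktw] rk=19  ker:hiq,hqw,ikq,iqt,iqw,iqz,itz,ktz,kwz,qtz,twz
∂3: piv[fhiq,fhqw,fiqt,fiqw,fqtz,hikq,ikwz,iqtz,itwz,ktwz] rk=10
∂2c = 0
c vs im∂3: residual ≠ 0 ⇒ not boundary

cycle:yes boundary:no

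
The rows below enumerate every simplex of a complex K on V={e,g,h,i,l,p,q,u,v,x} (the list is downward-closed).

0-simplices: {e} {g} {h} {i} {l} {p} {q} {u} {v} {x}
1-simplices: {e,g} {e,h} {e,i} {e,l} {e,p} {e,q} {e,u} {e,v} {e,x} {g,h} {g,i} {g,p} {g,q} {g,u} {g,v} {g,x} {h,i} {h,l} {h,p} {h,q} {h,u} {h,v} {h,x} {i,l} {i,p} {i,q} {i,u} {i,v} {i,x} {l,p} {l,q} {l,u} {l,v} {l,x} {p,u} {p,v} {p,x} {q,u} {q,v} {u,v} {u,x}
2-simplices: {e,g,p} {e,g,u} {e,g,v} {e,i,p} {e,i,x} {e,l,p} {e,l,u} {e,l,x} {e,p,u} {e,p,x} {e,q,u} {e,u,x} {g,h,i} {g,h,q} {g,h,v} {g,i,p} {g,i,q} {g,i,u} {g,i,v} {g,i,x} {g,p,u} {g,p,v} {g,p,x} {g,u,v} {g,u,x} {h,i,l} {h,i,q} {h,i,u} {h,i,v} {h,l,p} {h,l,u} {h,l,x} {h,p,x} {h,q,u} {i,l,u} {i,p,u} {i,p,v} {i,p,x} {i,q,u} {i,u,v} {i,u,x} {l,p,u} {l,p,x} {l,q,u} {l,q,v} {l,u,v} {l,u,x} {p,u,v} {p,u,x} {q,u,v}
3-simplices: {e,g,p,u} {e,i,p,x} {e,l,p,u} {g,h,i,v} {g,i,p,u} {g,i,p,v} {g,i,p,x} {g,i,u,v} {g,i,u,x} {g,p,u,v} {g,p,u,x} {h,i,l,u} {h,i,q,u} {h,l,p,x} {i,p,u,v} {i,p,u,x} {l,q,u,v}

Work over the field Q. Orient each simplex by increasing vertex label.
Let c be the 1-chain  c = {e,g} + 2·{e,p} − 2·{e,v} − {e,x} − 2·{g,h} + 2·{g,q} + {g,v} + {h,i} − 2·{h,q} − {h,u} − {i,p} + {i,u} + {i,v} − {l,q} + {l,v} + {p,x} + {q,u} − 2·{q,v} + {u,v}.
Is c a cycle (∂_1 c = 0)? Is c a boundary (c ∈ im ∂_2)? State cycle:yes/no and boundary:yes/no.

cycle:yes boundary:yes

n_0=10 n_1=41 n_2=50 n_3=17  [Q]
∂1: piv[eg,eh,ei,el,ep,eq,eu,ev,ex] rk=9  ker:gh,gi,gp,gq,gu,gv,gx,hi,hl,hp,hq,hu,hv,hx,il,ip,iq,iu,iv,ix,lp,lq,lu,lv,lx,pu,pv,px,qu,qv,uv,ux
∂2: piv[egp,egu,egv,eip,eix,elp,elu,elx,epu,epx,equ,eux,ghi,ghq,ghv,gip,giq,giu,giv,gix,gpv,guv,hil,hiu,hlp,hlu,hlx,hqu,lqu,lqv,luv] rk=31  ker:gpu,gpx,gux,hiq,hiv,hpx,ilu,ipu,ipv,ipx,iqu,iuv,iux,lpu,lpx,lux,puv,pux,quv
∂3: piv[egpu,eipx,elpu,ghiv,gipu,gipv,gipx,giuv,giux,gpuv,gpux,hilu,hiqu,hlpx,lquv] rk=15  ker:ipuv,ipux
∂1c = 0
c vs im∂2: reduces to 0 ⇒ boundary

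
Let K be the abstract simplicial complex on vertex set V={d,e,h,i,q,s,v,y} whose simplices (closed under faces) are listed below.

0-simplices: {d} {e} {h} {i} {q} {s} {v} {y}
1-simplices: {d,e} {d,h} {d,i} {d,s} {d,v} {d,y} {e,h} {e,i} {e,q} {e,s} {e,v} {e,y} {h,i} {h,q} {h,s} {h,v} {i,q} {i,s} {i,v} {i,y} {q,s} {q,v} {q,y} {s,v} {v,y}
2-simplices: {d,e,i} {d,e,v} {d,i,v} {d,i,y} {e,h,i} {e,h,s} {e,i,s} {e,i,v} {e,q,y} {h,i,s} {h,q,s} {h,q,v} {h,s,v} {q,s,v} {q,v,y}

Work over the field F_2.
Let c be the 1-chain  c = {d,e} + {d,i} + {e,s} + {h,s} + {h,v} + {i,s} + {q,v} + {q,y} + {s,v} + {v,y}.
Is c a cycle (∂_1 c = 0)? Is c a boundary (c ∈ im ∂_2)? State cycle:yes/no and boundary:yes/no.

n_0=8 n_1=25 n_2=15  [Z2]
∂1: piv[de,dh,di,ds,dv,dy,eq] rk=7  ker:eh,ei,es,ev,ey,hi,hq,hs,hv,iq,is,iv,iy,qs,qv,qy,sv,vy
∂2: piv[dei,dev,div,diy,ehi,ehs,eis,eqy,hqs,hqv,hsv,qvy] rk=12  ker:eiv,his,qsv
∂1c = 0
c vs im∂2: reduces to 0 ⇒ boundary

cycle:yes boundary:yes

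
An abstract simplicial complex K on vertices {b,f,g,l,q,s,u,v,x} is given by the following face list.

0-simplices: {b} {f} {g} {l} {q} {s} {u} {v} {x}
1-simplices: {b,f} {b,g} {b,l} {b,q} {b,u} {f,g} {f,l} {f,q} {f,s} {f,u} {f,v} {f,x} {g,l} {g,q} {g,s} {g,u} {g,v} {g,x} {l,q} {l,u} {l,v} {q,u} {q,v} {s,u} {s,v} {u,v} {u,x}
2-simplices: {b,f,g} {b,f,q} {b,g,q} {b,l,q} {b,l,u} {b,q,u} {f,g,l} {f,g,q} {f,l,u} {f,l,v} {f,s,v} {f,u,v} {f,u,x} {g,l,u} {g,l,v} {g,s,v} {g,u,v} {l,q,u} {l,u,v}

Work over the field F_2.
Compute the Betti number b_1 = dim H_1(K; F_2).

n_0=9 n_1=27 n_2=19  [Z2]
∂1: piv[bf,bg,bl,bq,bu,fs,fv,fx] rk=8  ker:fg,fl,fq,fu,gl,gq,gs,gu,gv,gx,lq,lu,lv,qu,qv,su,sv,uv,ux
∂2: piv[bfg,bfq,bgq,blq,blu,bqu,fgl,flu,flv,fsv,fuv,fux,glu,glv,gsv] rk=15  ker:fgq,guv,lqu,luv
b_1=(27−8)−15=4

b_1=4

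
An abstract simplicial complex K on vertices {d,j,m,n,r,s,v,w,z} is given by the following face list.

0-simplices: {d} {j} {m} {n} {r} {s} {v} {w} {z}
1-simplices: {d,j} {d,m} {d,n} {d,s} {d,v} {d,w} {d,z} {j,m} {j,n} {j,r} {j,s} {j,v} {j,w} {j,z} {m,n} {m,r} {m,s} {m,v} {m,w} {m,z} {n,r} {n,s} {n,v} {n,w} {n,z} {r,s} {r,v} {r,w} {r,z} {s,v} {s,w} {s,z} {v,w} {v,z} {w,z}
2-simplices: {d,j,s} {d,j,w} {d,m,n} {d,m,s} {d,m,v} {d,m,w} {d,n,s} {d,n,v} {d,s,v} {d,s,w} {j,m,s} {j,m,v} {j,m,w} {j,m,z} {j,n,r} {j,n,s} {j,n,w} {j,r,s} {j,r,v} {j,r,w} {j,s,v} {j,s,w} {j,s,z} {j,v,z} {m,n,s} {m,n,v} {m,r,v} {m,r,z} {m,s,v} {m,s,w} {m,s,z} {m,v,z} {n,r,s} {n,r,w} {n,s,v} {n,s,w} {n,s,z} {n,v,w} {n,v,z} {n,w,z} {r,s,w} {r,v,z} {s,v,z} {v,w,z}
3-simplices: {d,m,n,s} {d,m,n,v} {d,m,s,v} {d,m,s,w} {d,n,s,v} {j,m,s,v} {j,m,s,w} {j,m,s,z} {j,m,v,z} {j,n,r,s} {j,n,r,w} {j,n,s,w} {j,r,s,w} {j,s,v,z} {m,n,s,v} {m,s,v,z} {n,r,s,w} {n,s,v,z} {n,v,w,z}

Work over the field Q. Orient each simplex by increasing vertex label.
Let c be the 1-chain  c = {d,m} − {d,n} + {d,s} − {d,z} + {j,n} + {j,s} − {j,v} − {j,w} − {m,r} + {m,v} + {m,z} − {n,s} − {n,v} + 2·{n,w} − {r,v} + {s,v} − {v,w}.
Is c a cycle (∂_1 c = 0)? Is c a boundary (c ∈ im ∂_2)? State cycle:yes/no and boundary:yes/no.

cycle:yes boundary:no

n_0=9 n_1=35 n_2=44 n_3=19  [Q]
∂1: piv[dj,dm,dn,ds,dv,dw,dz,jr] rk=8  ker:jm,jn,js,jv,jw,jz,mn,mr,ms,mv,mw,mz,nr,ns,nv,nw,nz,rs,rv,rw,rz,sv,sw,sz,vw,vz,wz
∂2: piv[djs,djw,dmn,dms,dmv,dmw,dns,dnv,dsv,dsw,jms,jmv,jmz,jnr,jns,jnw,jrs,jrv,jrw,jsz,jvz,mrv,mrz,nsz,nvw,nwz] rk=26  ker:jmw,jsv,jsw,mns,mnv,msv,msw,msz,mvz,nrs,nrw,nsv,nsw,nvz,rsw,rvz,svz,vwz
∂3: piv[dmns,dmnv,dmsv,dmsw,dnsv,jmsv,jmsw,jmsz,jmvz,jnrs,jnrw,jnsw,jrsw,jsvz,nsvz,nvwz] rk=16  ker:mnsv,msvz,nrsw
∂1c = 0
c vs im∂2: residual ≠ 0 ⇒ not boundary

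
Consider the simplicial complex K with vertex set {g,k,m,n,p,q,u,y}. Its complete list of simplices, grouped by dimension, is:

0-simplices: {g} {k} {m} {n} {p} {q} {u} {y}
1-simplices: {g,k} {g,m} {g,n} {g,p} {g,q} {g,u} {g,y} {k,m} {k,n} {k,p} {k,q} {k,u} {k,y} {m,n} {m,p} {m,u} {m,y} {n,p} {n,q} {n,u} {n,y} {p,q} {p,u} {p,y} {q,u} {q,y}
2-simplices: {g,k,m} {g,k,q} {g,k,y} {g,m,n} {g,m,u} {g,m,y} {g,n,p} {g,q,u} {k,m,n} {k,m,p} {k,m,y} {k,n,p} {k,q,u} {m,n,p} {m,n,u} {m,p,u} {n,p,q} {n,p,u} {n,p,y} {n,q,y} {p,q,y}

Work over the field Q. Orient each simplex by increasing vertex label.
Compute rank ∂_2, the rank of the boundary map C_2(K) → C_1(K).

n_0=8 n_1=26 n_2=21  [Q]
∂1: piv[gk,gm,gn,gp,gq,gu,gy] rk=7  ker:km,kn,kp,kq,ku,ky,mn,mp,mu,my,np,nq,nu,ny,pq,pu,py,qu,qy
∂2: piv[gkm,gkq,gky,gmn,gmu,gmy,gnp,gqu,kmn,kmp,knp,kqu,mnu,mpu,npq,npy,nqy] rk=17  ker:kmy,mnp,npu,pqy
rk∂_2=17

rank∂_2=17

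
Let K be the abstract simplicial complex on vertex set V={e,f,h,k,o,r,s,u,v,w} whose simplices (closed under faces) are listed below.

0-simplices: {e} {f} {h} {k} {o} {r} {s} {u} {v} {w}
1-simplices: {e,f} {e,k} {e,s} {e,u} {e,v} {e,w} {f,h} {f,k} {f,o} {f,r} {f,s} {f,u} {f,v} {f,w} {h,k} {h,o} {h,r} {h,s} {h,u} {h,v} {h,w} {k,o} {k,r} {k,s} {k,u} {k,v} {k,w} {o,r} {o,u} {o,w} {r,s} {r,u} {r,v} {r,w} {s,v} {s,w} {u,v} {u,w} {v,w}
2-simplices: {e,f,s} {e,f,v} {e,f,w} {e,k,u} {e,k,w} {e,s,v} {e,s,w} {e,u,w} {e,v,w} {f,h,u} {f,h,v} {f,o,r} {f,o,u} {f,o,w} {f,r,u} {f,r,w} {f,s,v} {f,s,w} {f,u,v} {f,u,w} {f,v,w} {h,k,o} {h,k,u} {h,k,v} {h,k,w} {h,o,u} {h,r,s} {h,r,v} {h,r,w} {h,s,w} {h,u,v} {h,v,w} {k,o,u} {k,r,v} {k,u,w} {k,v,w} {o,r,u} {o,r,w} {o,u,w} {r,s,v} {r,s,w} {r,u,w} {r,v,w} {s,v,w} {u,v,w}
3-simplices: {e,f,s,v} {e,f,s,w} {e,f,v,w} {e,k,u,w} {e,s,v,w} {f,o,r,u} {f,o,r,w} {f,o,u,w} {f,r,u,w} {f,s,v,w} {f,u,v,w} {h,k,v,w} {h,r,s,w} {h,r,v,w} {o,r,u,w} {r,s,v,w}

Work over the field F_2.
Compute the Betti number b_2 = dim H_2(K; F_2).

b_2=3

n_0=10 n_1=39 n_2=45 n_3=16  [Z2]
∂1: piv[ef,ek,es,eu,ev,ew,fh,fo,fr] rk=9  ker:fk,fs,fu,fv,fw,hk,ho,hr,hs,hu,hv,hw,ko,kr,ks,ku,kv,kw,or,ou,ow,rs,ru,rv,rw,sv,sw,uv,uw,vw
∂2: piv[efs,efv,efw,eku,ekw,esv,esw,euw,evw,fhu,fhv,for,fou,fow,fru,frw,fuv,fuw,hko,hku,hkv,hkw,hou,hrs,hrv,hrw,hsw,krv] rk=28  ker:fsv,fsw,fvw,huv,hvw,kou,kuw,kvw,oru,orw,ouw,rsv,rsw,ruw,rvw,svw,uvw
∂3: piv[efsv,efsw,efvw,ekuw,esvw,foru,forw,fouw,fruw,fuvw,hkvw,hrsw,hrvw,rsvw] rk=14  ker:fsvw,oruw
b_2=(45−28)−14=3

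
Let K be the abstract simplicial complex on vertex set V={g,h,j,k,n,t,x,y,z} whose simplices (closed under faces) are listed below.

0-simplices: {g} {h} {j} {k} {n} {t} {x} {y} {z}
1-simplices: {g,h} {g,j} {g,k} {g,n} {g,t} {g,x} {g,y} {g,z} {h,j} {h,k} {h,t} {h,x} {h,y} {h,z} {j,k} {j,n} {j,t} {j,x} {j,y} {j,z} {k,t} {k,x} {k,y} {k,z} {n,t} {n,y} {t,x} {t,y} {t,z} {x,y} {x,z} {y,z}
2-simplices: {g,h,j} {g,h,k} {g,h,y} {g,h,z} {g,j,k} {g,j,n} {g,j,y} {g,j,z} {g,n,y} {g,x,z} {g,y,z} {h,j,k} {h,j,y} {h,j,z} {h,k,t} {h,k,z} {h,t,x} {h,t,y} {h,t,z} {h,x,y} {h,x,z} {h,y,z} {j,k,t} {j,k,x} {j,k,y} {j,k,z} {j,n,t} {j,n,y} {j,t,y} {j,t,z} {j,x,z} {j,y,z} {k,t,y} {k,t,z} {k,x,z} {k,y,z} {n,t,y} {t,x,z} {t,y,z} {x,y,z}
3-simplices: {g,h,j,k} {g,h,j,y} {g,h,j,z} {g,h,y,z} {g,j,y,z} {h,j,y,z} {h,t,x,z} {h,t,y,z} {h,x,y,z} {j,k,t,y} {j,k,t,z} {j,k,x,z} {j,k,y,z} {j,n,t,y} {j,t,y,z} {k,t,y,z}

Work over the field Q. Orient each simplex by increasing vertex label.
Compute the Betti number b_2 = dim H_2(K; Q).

b_2=3

n_0=9 n_1=32 n_2=40 n_3=16  [Q]
∂1: piv[gh,gj,gk,gn,gt,gx,gy,gz] rk=8  ker:hj,hk,ht,hx,hy,hz,jk,jn,jt,jx,jy,jz,kt,kx,ky,kz,nt,ny,tx,ty,tz,xy,xz,yz
∂2: piv[ghj,ghk,ghy,ghz,gjk,gjn,gjy,gjz,gny,gxz,gyz,hkt,hkz,htx,hty,htz,hxy,hxz,jkt,jkx,jky,jnt,jxz] rk=23  ker:hjk,hjy,hjz,hyz,jkz,jny,jty,jtz,jyz,kty,ktz,kxz,kyz,nty,txz,tyz,xyz
∂3: piv[ghjk,ghjy,ghjz,ghyz,gjyz,htxz,htyz,hxyz,jkty,jktz,jkxz,jkyz,jnty,jtyz] rk=14  ker:hjyz,ktyz
b_2=(40−23)−14=3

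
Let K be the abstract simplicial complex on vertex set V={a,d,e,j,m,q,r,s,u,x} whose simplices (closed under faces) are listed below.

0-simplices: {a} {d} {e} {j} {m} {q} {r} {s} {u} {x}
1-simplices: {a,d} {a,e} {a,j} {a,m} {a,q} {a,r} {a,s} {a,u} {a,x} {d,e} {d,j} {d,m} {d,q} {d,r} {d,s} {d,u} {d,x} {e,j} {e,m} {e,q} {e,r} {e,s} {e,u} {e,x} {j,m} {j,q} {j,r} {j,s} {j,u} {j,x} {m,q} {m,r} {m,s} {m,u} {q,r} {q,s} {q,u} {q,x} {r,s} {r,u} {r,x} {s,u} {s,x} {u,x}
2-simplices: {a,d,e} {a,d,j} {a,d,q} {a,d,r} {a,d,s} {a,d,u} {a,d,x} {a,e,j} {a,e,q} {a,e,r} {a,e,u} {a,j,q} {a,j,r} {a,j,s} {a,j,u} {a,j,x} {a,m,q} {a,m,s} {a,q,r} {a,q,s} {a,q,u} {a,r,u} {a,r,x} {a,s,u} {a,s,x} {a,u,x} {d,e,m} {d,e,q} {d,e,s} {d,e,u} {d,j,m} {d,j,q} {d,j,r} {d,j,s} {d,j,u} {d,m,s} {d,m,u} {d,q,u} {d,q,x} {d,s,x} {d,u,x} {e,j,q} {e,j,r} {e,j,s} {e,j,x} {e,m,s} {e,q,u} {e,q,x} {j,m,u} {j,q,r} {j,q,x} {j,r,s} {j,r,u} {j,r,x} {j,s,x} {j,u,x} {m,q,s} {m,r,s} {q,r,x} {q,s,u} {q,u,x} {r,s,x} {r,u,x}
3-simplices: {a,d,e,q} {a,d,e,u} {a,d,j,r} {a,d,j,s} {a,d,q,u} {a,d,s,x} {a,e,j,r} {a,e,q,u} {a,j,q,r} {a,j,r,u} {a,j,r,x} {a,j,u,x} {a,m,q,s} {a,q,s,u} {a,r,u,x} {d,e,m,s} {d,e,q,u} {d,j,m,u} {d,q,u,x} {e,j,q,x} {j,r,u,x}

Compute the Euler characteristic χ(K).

n_0=10 n_1=44 n_2=63 n_3=21
χ=+10−44+63−21=8

χ(K)=8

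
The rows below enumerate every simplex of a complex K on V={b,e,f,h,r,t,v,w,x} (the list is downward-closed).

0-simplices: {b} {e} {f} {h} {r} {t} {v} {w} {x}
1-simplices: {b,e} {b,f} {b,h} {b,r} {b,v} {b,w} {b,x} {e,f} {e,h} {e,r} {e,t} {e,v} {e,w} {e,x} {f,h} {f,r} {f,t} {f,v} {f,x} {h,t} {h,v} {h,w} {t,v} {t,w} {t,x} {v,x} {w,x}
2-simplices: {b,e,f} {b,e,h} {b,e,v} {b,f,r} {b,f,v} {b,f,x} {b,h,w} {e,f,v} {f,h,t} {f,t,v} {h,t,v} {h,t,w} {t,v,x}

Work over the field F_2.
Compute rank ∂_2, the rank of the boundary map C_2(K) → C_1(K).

rank∂_2=12

n_0=9 n_1=27 n_2=13  [Z2]
∂1: piv[be,bf,bh,br,bv,bw,bx,et] rk=8  ker:ef,eh,er,ev,ew,ex,fh,fr,ft,fv,fx,ht,hv,hw,tv,tw,tx,vx,wx
∂2: piv[bef,beh,bev,bfr,bfv,bfx,bhw,fht,ftv,htv,htw,tvx] rk=12  ker:efv
rk∂_2=12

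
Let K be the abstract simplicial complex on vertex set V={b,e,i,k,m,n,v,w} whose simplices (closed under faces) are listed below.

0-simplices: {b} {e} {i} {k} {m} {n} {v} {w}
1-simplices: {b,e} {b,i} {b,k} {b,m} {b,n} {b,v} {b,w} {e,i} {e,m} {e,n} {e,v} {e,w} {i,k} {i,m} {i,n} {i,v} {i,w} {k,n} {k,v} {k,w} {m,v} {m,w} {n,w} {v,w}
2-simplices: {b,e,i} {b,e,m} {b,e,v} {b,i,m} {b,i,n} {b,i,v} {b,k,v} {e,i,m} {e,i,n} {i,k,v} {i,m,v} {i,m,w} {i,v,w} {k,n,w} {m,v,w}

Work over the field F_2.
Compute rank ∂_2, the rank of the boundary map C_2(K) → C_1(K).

rank∂_2=13

n_0=8 n_1=24 n_2=15  [Z2]
∂1: piv[be,bi,bk,bm,bn,bv,bw] rk=7  ker:ei,em,en,ev,ew,ik,im,in,iv,iw,kn,kv,kw,mv,mw,nw,vw
∂2: piv[bei,bem,bev,bim,bin,biv,bkv,ein,ikv,imv,imw,ivw,knw] rk=13  ker:eim,mvw
rk∂_2=13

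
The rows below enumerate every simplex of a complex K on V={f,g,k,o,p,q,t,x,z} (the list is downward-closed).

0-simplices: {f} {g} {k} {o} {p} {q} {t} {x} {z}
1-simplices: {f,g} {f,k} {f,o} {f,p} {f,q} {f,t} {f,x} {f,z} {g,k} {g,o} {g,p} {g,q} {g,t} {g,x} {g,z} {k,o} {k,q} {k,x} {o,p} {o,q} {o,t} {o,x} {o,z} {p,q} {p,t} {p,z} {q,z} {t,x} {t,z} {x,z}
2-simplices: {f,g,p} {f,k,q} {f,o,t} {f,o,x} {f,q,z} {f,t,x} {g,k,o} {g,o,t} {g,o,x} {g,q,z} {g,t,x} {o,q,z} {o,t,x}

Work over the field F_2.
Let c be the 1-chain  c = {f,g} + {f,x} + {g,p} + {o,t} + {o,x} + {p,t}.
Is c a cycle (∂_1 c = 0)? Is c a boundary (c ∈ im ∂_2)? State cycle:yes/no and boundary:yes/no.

n_0=9 n_1=30 n_2=13  [Z2]
∂1: piv[fg,fk,fo,fp,fq,ft,fx,fz] rk=8  ker:gk,go,gp,gq,gt,gx,gz,ko,kq,kx,op,oq,ot,ox,oz,pq,pt,pz,qz,tx,tz,xz
∂2: piv[fgp,fkq,fot,fox,fqz,ftx,gko,got,gox,gqz,oqz] rk=11  ker:gtx,otx
∂1c = 0
c vs im∂2: residual ≠ 0 ⇒ not boundary

cycle:yes boundary:no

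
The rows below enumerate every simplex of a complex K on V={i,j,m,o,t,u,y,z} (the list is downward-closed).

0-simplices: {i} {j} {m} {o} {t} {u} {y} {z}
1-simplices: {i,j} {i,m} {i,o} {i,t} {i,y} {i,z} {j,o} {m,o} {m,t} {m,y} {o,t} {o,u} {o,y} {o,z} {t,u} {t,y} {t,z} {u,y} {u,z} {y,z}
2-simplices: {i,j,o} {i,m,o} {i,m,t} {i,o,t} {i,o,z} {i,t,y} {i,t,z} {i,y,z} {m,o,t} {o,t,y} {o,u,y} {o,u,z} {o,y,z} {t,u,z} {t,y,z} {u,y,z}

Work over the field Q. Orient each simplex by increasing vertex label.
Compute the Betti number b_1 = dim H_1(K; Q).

b_1=1

n_0=8 n_1=20 n_2=16  [Q]
∂1: piv[ij,im,io,it,iy,iz,ou] rk=7  ker:jo,mo,mt,my,ot,oy,oz,tu,ty,tz,uy,uz,yz
∂2: piv[ijo,imo,imt,iot,ioz,ity,itz,iyz,oty,ouy,ouz,tuz] rk=12  ker:mot,oyz,tyz,uyz
b_1=(20−7)−12=1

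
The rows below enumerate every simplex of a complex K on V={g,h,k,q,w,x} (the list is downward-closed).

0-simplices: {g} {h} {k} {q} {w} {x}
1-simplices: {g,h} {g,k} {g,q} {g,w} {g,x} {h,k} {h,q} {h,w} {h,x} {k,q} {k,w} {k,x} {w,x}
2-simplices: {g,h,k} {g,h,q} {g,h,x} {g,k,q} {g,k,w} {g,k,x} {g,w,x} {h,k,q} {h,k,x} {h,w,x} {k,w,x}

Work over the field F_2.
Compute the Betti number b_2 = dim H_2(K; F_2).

n_0=6 n_1=13 n_2=11  [Z2]
∂1: piv[gh,gk,gq,gw,gx] rk=5  ker:hk,hq,hw,hx,kq,kw,kx,wx
∂2: piv[ghk,ghq,ghx,gkq,gkw,gkx,gwx,hwx] rk=8  ker:hkq,hkx,kwx
b_2=(11−8)−0=3

b_2=3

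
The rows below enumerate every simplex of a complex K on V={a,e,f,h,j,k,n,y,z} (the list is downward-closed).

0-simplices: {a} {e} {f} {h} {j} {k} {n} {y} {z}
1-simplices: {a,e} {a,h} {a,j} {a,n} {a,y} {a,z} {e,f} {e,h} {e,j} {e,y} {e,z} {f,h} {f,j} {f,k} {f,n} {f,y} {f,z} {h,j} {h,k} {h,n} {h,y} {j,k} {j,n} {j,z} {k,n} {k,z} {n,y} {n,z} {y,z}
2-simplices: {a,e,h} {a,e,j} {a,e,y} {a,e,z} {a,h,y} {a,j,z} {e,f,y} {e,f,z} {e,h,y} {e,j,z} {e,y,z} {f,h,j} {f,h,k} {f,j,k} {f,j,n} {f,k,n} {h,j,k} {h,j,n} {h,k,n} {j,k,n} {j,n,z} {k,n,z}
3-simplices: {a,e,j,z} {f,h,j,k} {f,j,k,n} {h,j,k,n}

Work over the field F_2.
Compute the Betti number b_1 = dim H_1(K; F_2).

b_1=4

n_0=9 n_1=29 n_2=22 n_3=4  [Z2]
∂1: piv[ae,ah,aj,an,ay,az,ef,fk] rk=8  ker:eh,ej,ey,ez,fh,fj,fn,fy,fz,hj,hk,hn,hy,jk,jn,jz,kn,kz,ny,nz,yz
∂2: piv[aeh,aej,aey,aez,ahy,ajz,efy,efz,eyz,fhj,fhk,fjk,fjn,fkn,hjn,jnz,knz] rk=17  ker:ehy,ejz,hjk,hkn,jkn
∂3: piv[aejz,fhjk,fjkn,hjkn] rk=4
b_1=(29−8)−17=4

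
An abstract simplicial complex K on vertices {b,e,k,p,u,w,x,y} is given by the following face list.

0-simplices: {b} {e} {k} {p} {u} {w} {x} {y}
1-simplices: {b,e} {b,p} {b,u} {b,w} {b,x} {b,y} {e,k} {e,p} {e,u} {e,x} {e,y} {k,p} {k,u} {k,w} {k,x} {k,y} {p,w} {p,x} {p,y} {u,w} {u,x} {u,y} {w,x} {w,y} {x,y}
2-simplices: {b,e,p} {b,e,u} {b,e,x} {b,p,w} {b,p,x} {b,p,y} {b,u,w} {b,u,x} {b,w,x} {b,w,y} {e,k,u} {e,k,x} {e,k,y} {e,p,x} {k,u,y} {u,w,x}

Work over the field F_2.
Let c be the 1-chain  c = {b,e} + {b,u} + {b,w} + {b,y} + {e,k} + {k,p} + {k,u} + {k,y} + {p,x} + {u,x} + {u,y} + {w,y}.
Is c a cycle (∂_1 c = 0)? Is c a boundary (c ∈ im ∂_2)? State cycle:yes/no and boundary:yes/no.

cycle:yes boundary:no

n_0=8 n_1=25 n_2=16  [Z2]
∂1: piv[be,bp,bu,bw,bx,by,ek] rk=7  ker:ep,eu,ex,ey,kp,ku,kw,kx,ky,pw,px,py,uw,ux,uy,wx,wy,xy
∂2: piv[bep,beu,bex,bpw,bpx,bpy,buw,bux,bwx,bwy,eku,ekx,eky,kuy] rk=14  ker:epx,uwx
∂1c = 0
c vs im∂2: residual ≠ 0 ⇒ not boundary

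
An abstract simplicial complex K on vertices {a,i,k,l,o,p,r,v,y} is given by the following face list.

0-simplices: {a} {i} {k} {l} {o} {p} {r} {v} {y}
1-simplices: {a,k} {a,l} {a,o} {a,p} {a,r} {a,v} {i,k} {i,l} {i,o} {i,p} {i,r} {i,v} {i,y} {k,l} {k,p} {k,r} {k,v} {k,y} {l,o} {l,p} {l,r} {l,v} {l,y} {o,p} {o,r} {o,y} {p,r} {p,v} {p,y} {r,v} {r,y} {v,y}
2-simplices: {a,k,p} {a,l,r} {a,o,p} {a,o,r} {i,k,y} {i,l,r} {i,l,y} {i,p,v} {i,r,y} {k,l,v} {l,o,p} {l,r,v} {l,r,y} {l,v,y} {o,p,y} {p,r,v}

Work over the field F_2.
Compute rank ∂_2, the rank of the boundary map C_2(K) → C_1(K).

n_0=9 n_1=32 n_2=16  [Z2]
∂1: piv[ak,al,ao,ap,ar,av,ik,iy] rk=8  ker:il,io,ip,ir,iv,kl,kp,kr,kv,ky,lo,lp,lr,lv,ly,op,or,oy,pr,pv,py,rv,ry,vy
∂2: piv[akp,alr,aop,aor,iky,ilr,ily,ipv,iry,klv,lop,lrv,lvy,opy,prv] rk=15  ker:lry
rk∂_2=15

rank∂_2=15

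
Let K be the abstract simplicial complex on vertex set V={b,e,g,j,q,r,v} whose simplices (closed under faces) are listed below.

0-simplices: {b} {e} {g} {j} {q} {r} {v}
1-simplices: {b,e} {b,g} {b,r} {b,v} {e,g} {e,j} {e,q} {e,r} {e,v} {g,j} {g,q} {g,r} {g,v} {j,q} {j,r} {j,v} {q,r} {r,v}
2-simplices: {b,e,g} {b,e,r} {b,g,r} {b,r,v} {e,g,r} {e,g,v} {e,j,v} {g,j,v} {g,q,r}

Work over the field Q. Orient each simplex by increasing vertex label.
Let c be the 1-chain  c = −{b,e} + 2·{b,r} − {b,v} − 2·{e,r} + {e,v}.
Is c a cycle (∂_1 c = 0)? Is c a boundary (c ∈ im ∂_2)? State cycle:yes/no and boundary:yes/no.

cycle:yes boundary:no

n_0=7 n_1=18 n_2=9  [Q]
∂1: piv[be,bg,br,bv,ej,eq] rk=6  ker:eg,er,ev,gj,gq,gr,gv,jq,jr,jv,qr,rv
∂2: piv[beg,ber,bgr,brv,egv,ejv,gjv,gqr] rk=8  ker:egr
∂1c = 0
c vs im∂2: residual ≠ 0 ⇒ not boundary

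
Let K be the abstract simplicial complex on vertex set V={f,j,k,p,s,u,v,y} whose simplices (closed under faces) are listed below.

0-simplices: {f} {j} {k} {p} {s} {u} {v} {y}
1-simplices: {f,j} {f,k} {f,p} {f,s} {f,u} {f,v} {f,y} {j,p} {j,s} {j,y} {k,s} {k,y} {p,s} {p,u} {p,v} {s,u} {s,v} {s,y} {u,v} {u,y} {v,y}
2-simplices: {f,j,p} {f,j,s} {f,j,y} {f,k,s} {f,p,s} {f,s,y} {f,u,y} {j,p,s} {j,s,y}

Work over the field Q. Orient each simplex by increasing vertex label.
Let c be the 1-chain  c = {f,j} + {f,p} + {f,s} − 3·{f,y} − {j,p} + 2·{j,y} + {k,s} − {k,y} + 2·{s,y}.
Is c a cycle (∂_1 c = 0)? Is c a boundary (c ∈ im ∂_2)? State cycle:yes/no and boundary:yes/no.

n_0=8 n_1=21 n_2=9  [Q]
∂1: piv[fj,fk,fp,fs,fu,fv,fy] rk=7  ker:jp,js,jy,ks,ky,ps,pu,pv,su,sv,sy,uv,uy,vy
∂2: piv[fjp,fjs,fjy,fks,fps,fsy,fuy] rk=7  ker:jps,jsy
∂1c = 0
c vs im∂2: residual ≠ 0 ⇒ not boundary

cycle:yes boundary:no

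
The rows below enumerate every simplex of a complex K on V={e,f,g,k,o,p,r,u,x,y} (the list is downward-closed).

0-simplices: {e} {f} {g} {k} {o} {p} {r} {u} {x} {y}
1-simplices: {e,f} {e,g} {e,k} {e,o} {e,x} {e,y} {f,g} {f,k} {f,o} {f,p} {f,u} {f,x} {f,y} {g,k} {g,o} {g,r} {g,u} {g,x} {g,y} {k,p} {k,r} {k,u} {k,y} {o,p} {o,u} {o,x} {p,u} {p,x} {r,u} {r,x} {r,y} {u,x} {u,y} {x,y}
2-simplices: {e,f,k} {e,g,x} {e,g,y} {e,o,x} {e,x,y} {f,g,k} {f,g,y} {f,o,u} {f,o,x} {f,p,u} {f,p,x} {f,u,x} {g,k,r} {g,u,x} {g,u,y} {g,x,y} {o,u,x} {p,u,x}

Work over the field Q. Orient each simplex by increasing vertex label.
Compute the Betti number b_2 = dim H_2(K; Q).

b_2=3

n_0=10 n_1=34 n_2=18  [Q]
∂1: piv[ef,eg,ek,eo,ex,ey,fp,fu,gr] rk=9  ker:fg,fk,fo,fx,fy,gk,go,gu,gx,gy,kp,kr,ku,ky,op,ou,ox,pu,px,ru,rx,ry,ux,uy,xy
∂2: piv[efk,egx,egy,eox,exy,fgk,fgy,fou,fox,fpu,fpx,fux,gkr,gux,guy] rk=15  ker:gxy,oux,pux
b_2=(18−15)−0=3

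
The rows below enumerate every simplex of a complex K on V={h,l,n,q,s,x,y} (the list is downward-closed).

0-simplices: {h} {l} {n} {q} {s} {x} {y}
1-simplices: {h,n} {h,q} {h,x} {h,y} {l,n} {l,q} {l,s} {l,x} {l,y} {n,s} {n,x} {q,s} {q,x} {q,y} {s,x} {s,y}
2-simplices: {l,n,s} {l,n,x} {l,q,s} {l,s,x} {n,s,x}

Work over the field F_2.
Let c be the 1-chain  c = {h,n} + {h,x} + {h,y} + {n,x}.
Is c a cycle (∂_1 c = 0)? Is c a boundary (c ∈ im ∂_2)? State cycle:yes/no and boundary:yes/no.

n_0=7 n_1=16 n_2=5  [Z2]
∂1: piv[hn,hq,hx,hy,ln,ls] rk=6  ker:lq,lx,ly,ns,nx,qs,qx,qy,sx,sy
∂2: piv[lns,lnx,lqs,lsx] rk=4  ker:nsx
∂1c = {h} + {y}

cycle:no boundary:no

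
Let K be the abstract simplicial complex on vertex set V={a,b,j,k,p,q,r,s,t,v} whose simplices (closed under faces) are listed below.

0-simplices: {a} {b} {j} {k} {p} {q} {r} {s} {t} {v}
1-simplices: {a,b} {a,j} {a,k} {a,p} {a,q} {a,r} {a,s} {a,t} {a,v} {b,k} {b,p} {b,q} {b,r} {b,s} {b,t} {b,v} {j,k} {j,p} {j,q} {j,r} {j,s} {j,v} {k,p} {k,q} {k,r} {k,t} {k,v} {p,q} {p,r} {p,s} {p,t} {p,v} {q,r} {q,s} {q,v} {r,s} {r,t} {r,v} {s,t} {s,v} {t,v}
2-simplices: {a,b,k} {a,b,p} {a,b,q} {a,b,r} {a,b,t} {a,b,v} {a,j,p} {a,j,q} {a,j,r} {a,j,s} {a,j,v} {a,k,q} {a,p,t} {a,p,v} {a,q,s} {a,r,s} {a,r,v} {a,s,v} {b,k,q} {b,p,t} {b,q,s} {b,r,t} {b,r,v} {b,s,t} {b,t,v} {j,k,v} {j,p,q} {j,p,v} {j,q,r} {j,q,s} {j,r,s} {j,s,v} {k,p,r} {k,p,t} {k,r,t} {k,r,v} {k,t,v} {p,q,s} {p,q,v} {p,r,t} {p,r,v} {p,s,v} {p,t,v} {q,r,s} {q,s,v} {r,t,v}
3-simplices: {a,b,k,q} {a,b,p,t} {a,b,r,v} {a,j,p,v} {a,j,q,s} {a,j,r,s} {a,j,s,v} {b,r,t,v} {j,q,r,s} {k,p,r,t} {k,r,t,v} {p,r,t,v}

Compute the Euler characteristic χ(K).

χ(K)=3

n_0=10 n_1=41 n_2=46 n_3=12
χ=+10−41+46−12=3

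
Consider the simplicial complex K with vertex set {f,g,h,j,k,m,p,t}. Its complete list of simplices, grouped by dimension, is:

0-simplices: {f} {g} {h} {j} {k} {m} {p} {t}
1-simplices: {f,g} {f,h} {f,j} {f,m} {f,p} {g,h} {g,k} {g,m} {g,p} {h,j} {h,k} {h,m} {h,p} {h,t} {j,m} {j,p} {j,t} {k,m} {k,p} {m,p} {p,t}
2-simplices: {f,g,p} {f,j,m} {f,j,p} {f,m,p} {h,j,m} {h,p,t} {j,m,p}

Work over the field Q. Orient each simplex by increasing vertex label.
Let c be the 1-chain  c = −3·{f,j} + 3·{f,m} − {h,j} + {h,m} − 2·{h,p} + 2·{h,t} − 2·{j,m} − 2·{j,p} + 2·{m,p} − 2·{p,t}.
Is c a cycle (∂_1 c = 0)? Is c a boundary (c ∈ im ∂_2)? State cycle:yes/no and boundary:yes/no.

n_0=8 n_1=21 n_2=7  [Q]
∂1: piv[fg,fh,fj,fm,fp,gk,ht] rk=7  ker:gh,gm,gp,hj,hk,hm,hp,jm,jp,jt,km,kp,mp,pt
∂2: piv[fgp,fjm,fjp,fmp,hjm,hpt] rk=6  ker:jmp
∂1c = 0
c vs im∂2: reduces to 0 ⇒ boundary

cycle:yes boundary:yes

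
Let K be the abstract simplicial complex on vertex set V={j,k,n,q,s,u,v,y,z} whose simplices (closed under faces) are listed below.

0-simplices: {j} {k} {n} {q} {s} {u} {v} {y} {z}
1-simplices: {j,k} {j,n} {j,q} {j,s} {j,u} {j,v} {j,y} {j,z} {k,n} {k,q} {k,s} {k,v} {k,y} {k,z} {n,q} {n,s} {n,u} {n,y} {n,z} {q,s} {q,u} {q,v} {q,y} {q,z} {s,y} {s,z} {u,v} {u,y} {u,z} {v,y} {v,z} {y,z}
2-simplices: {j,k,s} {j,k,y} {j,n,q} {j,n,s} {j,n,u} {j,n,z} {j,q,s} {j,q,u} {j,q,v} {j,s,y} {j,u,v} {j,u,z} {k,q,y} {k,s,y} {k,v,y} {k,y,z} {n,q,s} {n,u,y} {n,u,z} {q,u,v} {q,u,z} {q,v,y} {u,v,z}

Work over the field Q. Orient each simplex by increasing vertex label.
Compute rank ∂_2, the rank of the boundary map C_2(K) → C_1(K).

rank∂_2=19

n_0=9 n_1=32 n_2=23  [Q]
∂1: piv[jk,jn,jq,js,ju,jv,jy,jz] rk=8  ker:kn,kq,ks,kv,ky,kz,nq,ns,nu,ny,nz,qs,qu,qv,qy,qz,sy,sz,uv,uy,uz,vy,vz,yz
∂2: piv[jks,jky,jnq,jns,jnu,jnz,jqs,jqu,jqv,jsy,juv,juz,kqy,kvy,kyz,nuy,quz,qvy,uvz] rk=19  ker:ksy,nqs,nuz,quv
rk∂_2=19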